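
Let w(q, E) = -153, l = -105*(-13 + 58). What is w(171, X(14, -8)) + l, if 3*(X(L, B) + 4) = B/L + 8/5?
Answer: -4878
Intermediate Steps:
X(L, B) = -52/15 + B/(3*L) (X(L, B) = -4 + (B/L + 8/5)/3 = -4 + (8/5 + B/L)/3 = -4 + (8/15 + B/(3*L)) = -52/15 + B/(3*L))
l = -4725 (l = -105*45 = -4725)
w(171, X(14, -8)) + l = -153 - 4725 = -4878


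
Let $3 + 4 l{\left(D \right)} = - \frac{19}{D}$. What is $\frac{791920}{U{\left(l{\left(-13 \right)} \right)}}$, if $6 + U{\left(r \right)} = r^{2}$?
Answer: $- \frac{133834480}{989} \approx -1.3532 \cdot 10^{5}$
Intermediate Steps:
$l{\left(D \right)} = - \frac{3}{4} - \frac{19}{4 D}$ ($l{\left(D \right)} = - \frac{3}{4} + \frac{\left(-19\right) \frac{1}{D}}{4} = - \frac{3}{4} - \frac{19}{4 D}$)
$U{\left(r \right)} = -6 + r^{2}$
$\frac{791920}{U{\left(l{\left(-13 \right)} \right)}} = \frac{791920}{-6 + \left(\frac{-19 - -39}{4 \left(-13\right)}\right)^{2}} = \frac{791920}{-6 + \left(\frac{1}{4} \left(- \frac{1}{13}\right) \left(-19 + 39\right)\right)^{2}} = \frac{791920}{-6 + \left(\frac{1}{4} \left(- \frac{1}{13}\right) 20\right)^{2}} = \frac{791920}{-6 + \left(- \frac{5}{13}\right)^{2}} = \frac{791920}{-6 + \frac{25}{169}} = \frac{791920}{- \frac{989}{169}} = 791920 \left(- \frac{169}{989}\right) = - \frac{133834480}{989}$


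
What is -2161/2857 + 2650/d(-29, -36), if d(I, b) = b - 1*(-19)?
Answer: -7607787/48569 ≈ -156.64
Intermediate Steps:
d(I, b) = 19 + b (d(I, b) = b + 19 = 19 + b)
-2161/2857 + 2650/d(-29, -36) = -2161/2857 + 2650/(19 - 36) = -2161*1/2857 + 2650/(-17) = -2161/2857 + 2650*(-1/17) = -2161/2857 - 2650/17 = -7607787/48569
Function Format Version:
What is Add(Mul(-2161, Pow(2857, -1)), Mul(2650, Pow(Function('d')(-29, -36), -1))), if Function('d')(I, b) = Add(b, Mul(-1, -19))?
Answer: Rational(-7607787, 48569) ≈ -156.64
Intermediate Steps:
Function('d')(I, b) = Add(19, b) (Function('d')(I, b) = Add(b, 19) = Add(19, b))
Add(Mul(-2161, Pow(2857, -1)), Mul(2650, Pow(Function('d')(-29, -36), -1))) = Add(Mul(-2161, Pow(2857, -1)), Mul(2650, Pow(Add(19, -36), -1))) = Add(Mul(-2161, Rational(1, 2857)), Mul(2650, Pow(-17, -1))) = Add(Rational(-2161, 2857), Mul(2650, Rational(-1, 17))) = Add(Rational(-2161, 2857), Rational(-2650, 17)) = Rational(-7607787, 48569)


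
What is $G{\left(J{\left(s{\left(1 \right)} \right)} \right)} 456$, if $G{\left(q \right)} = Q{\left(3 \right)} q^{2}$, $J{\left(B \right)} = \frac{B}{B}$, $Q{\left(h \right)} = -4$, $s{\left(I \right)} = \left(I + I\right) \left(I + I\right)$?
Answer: $-1824$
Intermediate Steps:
$s{\left(I \right)} = 4 I^{2}$ ($s{\left(I \right)} = 2 I 2 I = 4 I^{2}$)
$J{\left(B \right)} = 1$
$G{\left(q \right)} = - 4 q^{2}$
$G{\left(J{\left(s{\left(1 \right)} \right)} \right)} 456 = - 4 \cdot 1^{2} \cdot 456 = \left(-4\right) 1 \cdot 456 = \left(-4\right) 456 = -1824$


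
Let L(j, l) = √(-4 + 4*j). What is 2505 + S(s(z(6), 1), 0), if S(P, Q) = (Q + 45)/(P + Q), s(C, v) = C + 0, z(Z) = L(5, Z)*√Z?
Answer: 2505 + 15*√6/8 ≈ 2509.6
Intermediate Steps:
z(Z) = 4*√Z (z(Z) = (2*√(-1 + 5))*√Z = (2*√4)*√Z = (2*2)*√Z = 4*√Z)
s(C, v) = C
S(P, Q) = (45 + Q)/(P + Q)
2505 + S(s(z(6), 1), 0) = 2505 + (45 + 0)/(4*√6 + 0) = 2505 + 45/(4*√6) = 2505 + (√6/24)*45 = 2505 + 15*√6/8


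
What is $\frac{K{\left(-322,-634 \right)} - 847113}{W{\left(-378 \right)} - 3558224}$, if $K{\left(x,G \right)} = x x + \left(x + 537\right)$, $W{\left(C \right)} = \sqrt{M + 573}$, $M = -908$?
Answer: $\frac{881507297312}{4220319344837} + \frac{247738 i \sqrt{335}}{4220319344837} \approx 0.20887 + 1.0744 \cdot 10^{-6} i$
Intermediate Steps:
$W{\left(C \right)} = i \sqrt{335}$ ($W{\left(C \right)} = \sqrt{-908 + 573} = \sqrt{-335} = i \sqrt{335}$)
$K{\left(x,G \right)} = 537 + x + x^{2}$ ($K{\left(x,G \right)} = x^{2} + \left(537 + x\right) = 537 + x + x^{2}$)
$\frac{K{\left(-322,-634 \right)} - 847113}{W{\left(-378 \right)} - 3558224} = \frac{\left(537 - 322 + \left(-322\right)^{2}\right) - 847113}{i \sqrt{335} - 3558224} = \frac{\left(537 - 322 + 103684\right) - 847113}{-3558224 + i \sqrt{335}} = \frac{103899 - 847113}{-3558224 + i \sqrt{335}} = - \frac{743214}{-3558224 + i \sqrt{335}}$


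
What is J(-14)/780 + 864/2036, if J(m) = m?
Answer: 80677/198510 ≈ 0.40641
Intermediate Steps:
J(-14)/780 + 864/2036 = -14/780 + 864/2036 = -14*1/780 + 864*(1/2036) = -7/390 + 216/509 = 80677/198510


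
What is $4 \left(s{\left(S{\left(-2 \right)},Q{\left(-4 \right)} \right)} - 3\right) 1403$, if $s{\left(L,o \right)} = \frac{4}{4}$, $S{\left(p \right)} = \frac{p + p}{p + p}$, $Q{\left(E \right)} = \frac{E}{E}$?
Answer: $-11224$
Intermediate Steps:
$Q{\left(E \right)} = 1$
$S{\left(p \right)} = 1$ ($S{\left(p \right)} = \frac{2 p}{2 p} = 2 p \frac{1}{2 p} = 1$)
$s{\left(L,o \right)} = 1$ ($s{\left(L,o \right)} = 4 \cdot \frac{1}{4} = 1$)
$4 \left(s{\left(S{\left(-2 \right)},Q{\left(-4 \right)} \right)} - 3\right) 1403 = 4 \left(1 - 3\right) 1403 = 4 \left(-2\right) 1403 = \left(-8\right) 1403 = -11224$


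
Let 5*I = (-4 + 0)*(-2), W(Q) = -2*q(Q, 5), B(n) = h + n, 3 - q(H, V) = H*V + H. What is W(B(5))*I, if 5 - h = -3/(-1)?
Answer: 624/5 ≈ 124.80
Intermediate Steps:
h = 2 (h = 5 - (-3)/(-1) = 5 - (-3)*(-1) = 5 - 1*3 = 5 - 3 = 2)
q(H, V) = 3 - H - H*V (q(H, V) = 3 - (H*V + H) = 3 - (H + H*V) = 3 + (-H - H*V) = 3 - H - H*V)
B(n) = 2 + n
W(Q) = -6 + 12*Q (W(Q) = -2*(3 - Q - 1*Q*5) = -2*(3 - Q - 5*Q) = -2*(3 - 6*Q) = -6 + 12*Q)
I = 8/5 (I = ((-4 + 0)*(-2))/5 = (-4*(-2))/5 = (⅕)*8 = 8/5 ≈ 1.6000)
W(B(5))*I = (-6 + 12*(2 + 5))*(8/5) = (-6 + 12*7)*(8/5) = (-6 + 84)*(8/5) = 78*(8/5) = 624/5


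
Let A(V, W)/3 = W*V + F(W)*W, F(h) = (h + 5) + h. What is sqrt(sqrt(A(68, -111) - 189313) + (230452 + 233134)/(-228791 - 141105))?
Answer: sqrt(-10717412941 + 34205762704*I*sqrt(8731))/92474 ≈ 13.647 + 13.693*I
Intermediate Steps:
F(h) = 5 + 2*h (F(h) = (5 + h) + h = 5 + 2*h)
A(V, W) = 3*V*W + 3*W*(5 + 2*W) (A(V, W) = 3*(W*V + (5 + 2*W)*W) = 3*(V*W + W*(5 + 2*W)) = 3*V*W + 3*W*(5 + 2*W))
sqrt(sqrt(A(68, -111) - 189313) + (230452 + 233134)/(-228791 - 141105)) = sqrt(sqrt(3*(-111)*(5 + 68 + 2*(-111)) - 189313) + (230452 + 233134)/(-228791 - 141105)) = sqrt(sqrt(3*(-111)*(5 + 68 - 222) - 189313) + 463586/(-369896)) = sqrt(sqrt(3*(-111)*(-149) - 189313) + 463586*(-1/369896)) = sqrt(sqrt(49617 - 189313) - 231793/184948) = sqrt(sqrt(-139696) - 231793/184948) = sqrt(4*I*sqrt(8731) - 231793/184948) = sqrt(-231793/184948 + 4*I*sqrt(8731))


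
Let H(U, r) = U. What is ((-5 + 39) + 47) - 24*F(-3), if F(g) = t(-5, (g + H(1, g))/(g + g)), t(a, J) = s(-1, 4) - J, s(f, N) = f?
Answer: 113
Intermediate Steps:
t(a, J) = -1 - J
F(g) = -1 - (1 + g)/(2*g) (F(g) = -1 - (g + 1)/(g + g) = -1 - (1 + g)/(2*g))
((-5 + 39) + 47) - 24*F(-3) = ((-5 + 39) + 47) - 12*(-1 - 3*(-3))/(-3) = (34 + 47) - 12*(-1)*(-1 + 9)/3 = 81 - 12*(-1)*8/3 = 81 - 24*(-4/3) = 81 + 32 = 113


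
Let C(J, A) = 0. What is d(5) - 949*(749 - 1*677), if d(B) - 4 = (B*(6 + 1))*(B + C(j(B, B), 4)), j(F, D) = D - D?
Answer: -68149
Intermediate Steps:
j(F, D) = 0
d(B) = 4 + 7*B² (d(B) = 4 + (B*(6 + 1))*(B + 0) = 4 + (B*7)*B = 4 + (7*B)*B = 4 + 7*B²)
d(5) - 949*(749 - 1*677) = (4 + 7*5²) - 949*(749 - 1*677) = (4 + 7*25) - 949*(749 - 677) = (4 + 175) - 949*72 = 179 - 68328 = -68149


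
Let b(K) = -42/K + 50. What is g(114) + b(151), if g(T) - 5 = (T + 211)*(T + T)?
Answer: 11197363/151 ≈ 74155.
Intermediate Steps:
b(K) = 50 - 42/K
g(T) = 5 + 2*T*(211 + T) (g(T) = 5 + (T + 211)*(T + T) = 5 + (211 + T)*(2*T) = 5 + 2*T*(211 + T))
g(114) + b(151) = (5 + 2*114² + 422*114) + (50 - 42/151) = (5 + 2*12996 + 48108) + (50 - 42*1/151) = (5 + 25992 + 48108) + (50 - 42/151) = 74105 + 7508/151 = 11197363/151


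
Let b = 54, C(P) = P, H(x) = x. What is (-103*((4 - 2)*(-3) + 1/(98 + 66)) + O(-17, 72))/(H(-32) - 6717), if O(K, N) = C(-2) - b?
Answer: -92065/1106836 ≈ -0.083179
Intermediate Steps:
O(K, N) = -56 (O(K, N) = -2 - 1*54 = -2 - 54 = -56)
(-103*((4 - 2)*(-3) + 1/(98 + 66)) + O(-17, 72))/(H(-32) - 6717) = (-103*((4 - 2)*(-3) + 1/(98 + 66)) - 56)/(-32 - 6717) = (-103*(2*(-3) + 1/164) - 56)/(-6749) = (-103*(-6 + 1/164) - 56)*(-1/6749) = (-103*(-983/164) - 56)*(-1/6749) = (101249/164 - 56)*(-1/6749) = (92065/164)*(-1/6749) = -92065/1106836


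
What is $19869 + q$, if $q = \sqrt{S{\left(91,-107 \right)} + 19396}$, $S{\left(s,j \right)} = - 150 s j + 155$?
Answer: $19869 + \sqrt{1480101} \approx 21086.0$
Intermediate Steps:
$S{\left(s,j \right)} = 155 - 150 j s$ ($S{\left(s,j \right)} = - 150 j s + 155 = 155 - 150 j s$)
$q = \sqrt{1480101}$ ($q = \sqrt{\left(155 - \left(-16050\right) 91\right) + 19396} = \sqrt{\left(155 + 1460550\right) + 19396} = \sqrt{1460705 + 19396} = \sqrt{1480101} \approx 1216.6$)
$19869 + q = 19869 + \sqrt{1480101}$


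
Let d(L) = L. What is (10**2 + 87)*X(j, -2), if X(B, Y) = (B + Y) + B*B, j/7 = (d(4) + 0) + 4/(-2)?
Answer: 38896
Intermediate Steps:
j = 14 (j = 7*((4 + 0) + 4/(-2)) = 7*(4 + 4*(-1/2)) = 7*(4 - 2) = 7*2 = 14)
X(B, Y) = B + Y + B**2 (X(B, Y) = (B + Y) + B**2 = B + Y + B**2)
(10**2 + 87)*X(j, -2) = (10**2 + 87)*(14 - 2 + 14**2) = (100 + 87)*(14 - 2 + 196) = 187*208 = 38896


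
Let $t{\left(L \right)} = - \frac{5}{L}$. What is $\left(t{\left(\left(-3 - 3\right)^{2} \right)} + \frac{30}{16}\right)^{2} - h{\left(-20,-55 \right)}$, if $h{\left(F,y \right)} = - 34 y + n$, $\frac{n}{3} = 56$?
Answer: $- \frac{10549367}{5184} \approx -2035.0$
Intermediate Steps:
$n = 168$ ($n = 3 \cdot 56 = 168$)
$h{\left(F,y \right)} = 168 - 34 y$ ($h{\left(F,y \right)} = - 34 y + 168 = 168 - 34 y$)
$\left(t{\left(\left(-3 - 3\right)^{2} \right)} + \frac{30}{16}\right)^{2} - h{\left(-20,-55 \right)} = \left(- \frac{5}{\left(-3 - 3\right)^{2}} + \frac{30}{16}\right)^{2} - \left(168 - -1870\right) = \left(- \frac{5}{\left(-6\right)^{2}} + 30 \cdot \frac{1}{16}\right)^{2} - \left(168 + 1870\right) = \left(- \frac{5}{36} + \frac{15}{8}\right)^{2} - 2038 = \left(\frac{125}{72}\right)^{2} - 2038 = \frac{15625}{5184} - 2038 = - \frac{10549367}{5184}$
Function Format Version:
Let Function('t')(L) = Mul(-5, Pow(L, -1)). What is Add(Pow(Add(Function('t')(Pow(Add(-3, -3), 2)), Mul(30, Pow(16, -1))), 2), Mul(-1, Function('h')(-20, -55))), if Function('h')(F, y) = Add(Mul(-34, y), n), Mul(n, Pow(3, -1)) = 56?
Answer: Rational(-10549367, 5184) ≈ -2035.0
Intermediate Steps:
n = 168 (n = Mul(3, 56) = 168)
Function('h')(F, y) = Add(168, Mul(-34, y)) (Function('h')(F, y) = Add(Mul(-34, y), 168) = Add(168, Mul(-34, y)))
Add(Pow(Add(Function('t')(Pow(Add(-3, -3), 2)), Mul(30, Pow(16, -1))), 2), Mul(-1, Function('h')(-20, -55))) = Add(Pow(Add(Mul(-5, Pow(Pow(Add(-3, -3), 2), -1)), Mul(30, Pow(16, -1))), 2), Mul(-1, Add(168, Mul(-34, -55)))) = Add(Pow(Add(Mul(-5, Pow(Pow(-6, 2), -1)), Mul(30, Rational(1, 16))), 2), Mul(-1, Add(168, 1870))) = Add(Pow(Add(Mul(-5, Pow(36, -1)), Rational(15, 8)), 2), Mul(-1, 2038)) = Add(Pow(Add(Mul(-5, Rational(1, 36)), Rational(15, 8)), 2), -2038) = Add(Pow(Add(Rational(-5, 36), Rational(15, 8)), 2), -2038) = Add(Pow(Rational(125, 72), 2), -2038) = Add(Rational(15625, 5184), -2038) = Rational(-10549367, 5184)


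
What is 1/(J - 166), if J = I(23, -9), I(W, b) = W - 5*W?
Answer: -1/258 ≈ -0.0038760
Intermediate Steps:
I(W, b) = -4*W
J = -92 (J = -4*23 = -92)
1/(J - 166) = 1/(-92 - 166) = 1/(-258) = -1/258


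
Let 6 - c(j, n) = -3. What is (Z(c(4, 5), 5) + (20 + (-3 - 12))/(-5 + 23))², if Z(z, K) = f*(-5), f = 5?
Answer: 198025/324 ≈ 611.19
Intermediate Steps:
c(j, n) = 9 (c(j, n) = 6 - 1*(-3) = 6 + 3 = 9)
Z(z, K) = -25 (Z(z, K) = 5*(-5) = -25)
(Z(c(4, 5), 5) + (20 + (-3 - 12))/(-5 + 23))² = (-25 + (20 + (-3 - 12))/(-5 + 23))² = (-25 + (20 - 15)/18)² = (-25 + 5*(1/18))² = (-25 + 5/18)² = (-445/18)² = 198025/324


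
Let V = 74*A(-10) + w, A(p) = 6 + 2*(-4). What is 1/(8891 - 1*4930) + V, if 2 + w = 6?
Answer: -570383/3961 ≈ -144.00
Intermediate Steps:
A(p) = -2 (A(p) = 6 - 8 = -2)
w = 4 (w = -2 + 6 = 4)
V = -144 (V = 74*(-2) + 4 = -148 + 4 = -144)
1/(8891 - 1*4930) + V = 1/(8891 - 1*4930) - 144 = 1/(8891 - 4930) - 144 = 1/3961 - 144 = -570383/3961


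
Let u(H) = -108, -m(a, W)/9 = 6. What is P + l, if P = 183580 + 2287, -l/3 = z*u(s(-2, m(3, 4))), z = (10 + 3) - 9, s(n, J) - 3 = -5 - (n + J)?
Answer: 187163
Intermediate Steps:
m(a, W) = -54 (m(a, W) = -9*6 = -54)
s(n, J) = -2 - J - n (s(n, J) = 3 + (-5 - (n + J)) = 3 + (-5 - (J + n)) = 3 + (-5 + (-J - n)) = 3 + (-5 - J - n) = -2 - J - n)
z = 4 (z = 13 - 9 = 4)
l = 1296 (l = -12*(-108) = -3*(-432) = 1296)
P = 185867
P + l = 185867 + 1296 = 187163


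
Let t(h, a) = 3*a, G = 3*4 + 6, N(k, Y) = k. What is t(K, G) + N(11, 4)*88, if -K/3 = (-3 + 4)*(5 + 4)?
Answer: 1022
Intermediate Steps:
G = 18 (G = 12 + 6 = 18)
K = -27 (K = -3*(-3 + 4)*(5 + 4) = -3*9 = -27)
t(K, G) + N(11, 4)*88 = 3*18 + 11*88 = 54 + 968 = 1022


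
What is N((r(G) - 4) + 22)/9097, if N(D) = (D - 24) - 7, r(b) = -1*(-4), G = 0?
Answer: -9/9097 ≈ -0.00098934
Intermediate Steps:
r(b) = 4
N(D) = -31 + D (N(D) = (-24 + D) - 7 = -31 + D)
N((r(G) - 4) + 22)/9097 = (-31 + ((4 - 4) + 22))/9097 = (-31 + (0 + 22))*(1/9097) = (-31 + 22)*(1/9097) = -9*1/9097 = -9/9097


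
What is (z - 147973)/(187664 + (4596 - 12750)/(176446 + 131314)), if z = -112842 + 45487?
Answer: -33134672640/28877732243 ≈ -1.1474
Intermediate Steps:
z = -67355
(z - 147973)/(187664 + (4596 - 12750)/(176446 + 131314)) = (-67355 - 147973)/(187664 + (4596 - 12750)/(176446 + 131314)) = -215328/(187664 - 8154/307760) = -215328/(187664 - 8154*1/307760) = -215328/(187664 - 4077/153880) = -215328/28877732243/153880 = -215328*153880/28877732243 = -33134672640/28877732243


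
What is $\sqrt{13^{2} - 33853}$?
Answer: $2 i \sqrt{8421} \approx 183.53 i$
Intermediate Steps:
$\sqrt{13^{2} - 33853} = \sqrt{169 - 33853} = \sqrt{-33684} = 2 i \sqrt{8421}$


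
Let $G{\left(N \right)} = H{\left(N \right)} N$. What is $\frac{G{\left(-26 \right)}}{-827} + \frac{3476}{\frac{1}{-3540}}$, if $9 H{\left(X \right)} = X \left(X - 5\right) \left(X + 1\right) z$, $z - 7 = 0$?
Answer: $- \frac{91590080020}{7443} \approx -1.2306 \cdot 10^{7}$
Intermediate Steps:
$z = 7$ ($z = 7 + 0 = 7$)
$H{\left(X \right)} = \frac{7 X \left(1 + X\right) \left(-5 + X\right)}{9}$ ($H{\left(X \right)} = \frac{X \left(X - 5\right) \left(X + 1\right) 7}{9} = \frac{X \left(-5 + X\right) \left(1 + X\right) 7}{9} = \frac{X \left(1 + X\right) \left(-5 + X\right) 7}{9} = \frac{7 X \left(1 + X\right) \left(-5 + X\right)}{9}$)
$G{\left(N \right)} = \frac{7 N^{2} \left(-5 + N^{2} - 4 N\right)}{9}$ ($G{\left(N \right)} = \frac{7 N \left(-5 + N^{2} - 4 N\right)}{9} N = \frac{7 N^{2} \left(-5 + N^{2} - 4 N\right)}{9}$)
$\frac{G{\left(-26 \right)}}{-827} + \frac{3476}{\frac{1}{-3540}} = \frac{\frac{7}{9} \left(-26\right)^{2} \left(-5 + \left(-26\right)^{2} - -104\right)}{-827} + \frac{3476}{\frac{1}{-3540}} = \frac{7}{9} \cdot 676 \left(-5 + 676 + 104\right) \left(- \frac{1}{827}\right) + \frac{3476}{- \frac{1}{3540}} = \frac{7}{9} \cdot 676 \cdot 775 \left(- \frac{1}{827}\right) + 3476 \left(-3540\right) = \frac{3667300}{9} \left(- \frac{1}{827}\right) - 12305040 = - \frac{3667300}{7443} - 12305040 = - \frac{91590080020}{7443}$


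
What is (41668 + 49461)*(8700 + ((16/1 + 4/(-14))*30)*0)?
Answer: 792822300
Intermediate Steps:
(41668 + 49461)*(8700 + ((16/1 + 4/(-14))*30)*0) = 91129*(8700 + ((16*1 + 4*(-1/14))*30)*0) = 91129*(8700 + ((16 - 2/7)*30)*0) = 91129*(8700 + ((110/7)*30)*0) = 91129*(8700 + (3300/7)*0) = 91129*(8700 + 0) = 91129*8700 = 792822300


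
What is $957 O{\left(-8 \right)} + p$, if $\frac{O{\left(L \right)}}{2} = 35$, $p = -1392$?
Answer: $65598$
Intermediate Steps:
$O{\left(L \right)} = 70$ ($O{\left(L \right)} = 2 \cdot 35 = 70$)
$957 O{\left(-8 \right)} + p = 957 \cdot 70 - 1392 = 66990 - 1392 = 65598$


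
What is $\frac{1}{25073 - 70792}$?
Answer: $- \frac{1}{45719} \approx -2.1873 \cdot 10^{-5}$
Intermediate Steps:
$\frac{1}{25073 - 70792} = \frac{1}{-45719} = - \frac{1}{45719}$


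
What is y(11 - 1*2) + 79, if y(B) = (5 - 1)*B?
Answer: 115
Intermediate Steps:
y(B) = 4*B
y(11 - 1*2) + 79 = 4*(11 - 1*2) + 79 = 4*(11 - 2) + 79 = 4*9 + 79 = 36 + 79 = 115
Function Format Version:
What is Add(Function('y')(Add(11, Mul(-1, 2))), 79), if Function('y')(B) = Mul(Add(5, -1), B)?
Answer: 115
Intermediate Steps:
Function('y')(B) = Mul(4, B)
Add(Function('y')(Add(11, Mul(-1, 2))), 79) = Add(Mul(4, Add(11, Mul(-1, 2))), 79) = Add(Mul(4, Add(11, -2)), 79) = Add(Mul(4, 9), 79) = Add(36, 79) = 115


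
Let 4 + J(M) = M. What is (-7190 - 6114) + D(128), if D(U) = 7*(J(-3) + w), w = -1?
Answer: -13360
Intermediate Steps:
J(M) = -4 + M
D(U) = -56 (D(U) = 7*((-4 - 3) - 1) = 7*(-7 - 1) = 7*(-8) = -56)
(-7190 - 6114) + D(128) = (-7190 - 6114) - 56 = -13304 - 56 = -13360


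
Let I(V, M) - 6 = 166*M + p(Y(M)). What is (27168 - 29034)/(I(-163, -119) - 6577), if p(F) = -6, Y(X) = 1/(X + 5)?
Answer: 622/8777 ≈ 0.070867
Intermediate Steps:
Y(X) = 1/(5 + X)
I(V, M) = 166*M (I(V, M) = 6 + (166*M - 6) = 6 + (-6 + 166*M) = 166*M)
(27168 - 29034)/(I(-163, -119) - 6577) = (27168 - 29034)/(166*(-119) - 6577) = -1866/(-19754 - 6577) = -1866/(-26331) = -1866*(-1/26331) = 622/8777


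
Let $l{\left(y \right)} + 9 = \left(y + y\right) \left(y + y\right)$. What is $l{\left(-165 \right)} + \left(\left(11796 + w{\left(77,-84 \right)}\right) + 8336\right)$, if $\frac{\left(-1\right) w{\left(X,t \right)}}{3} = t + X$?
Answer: $129044$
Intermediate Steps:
$l{\left(y \right)} = -9 + 4 y^{2}$ ($l{\left(y \right)} = -9 + \left(y + y\right) \left(y + y\right) = -9 + 2 y 2 y = -9 + 4 y^{2}$)
$w{\left(X,t \right)} = - 3 X - 3 t$ ($w{\left(X,t \right)} = - 3 \left(t + X\right) = - 3 \left(X + t\right) = - 3 X - 3 t$)
$l{\left(-165 \right)} + \left(\left(11796 + w{\left(77,-84 \right)}\right) + 8336\right) = \left(-9 + 4 \left(-165\right)^{2}\right) + \left(\left(11796 - -21\right) + 8336\right) = \left(-9 + 4 \cdot 27225\right) + \left(\left(11796 + \left(-231 + 252\right)\right) + 8336\right) = \left(-9 + 108900\right) + \left(\left(11796 + 21\right) + 8336\right) = 108891 + \left(11817 + 8336\right) = 108891 + 20153 = 129044$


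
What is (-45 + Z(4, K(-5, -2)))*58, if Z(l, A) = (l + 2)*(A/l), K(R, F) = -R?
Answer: -2175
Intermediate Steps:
Z(l, A) = A*(2 + l)/l (Z(l, A) = (2 + l)*(A/l) = A*(2 + l)/l)
(-45 + Z(4, K(-5, -2)))*58 = (-45 - 1*(-5)*(2 + 4)/4)*58 = (-45 + 5*(¼)*6)*58 = (-45 + 15/2)*58 = -75/2*58 = -2175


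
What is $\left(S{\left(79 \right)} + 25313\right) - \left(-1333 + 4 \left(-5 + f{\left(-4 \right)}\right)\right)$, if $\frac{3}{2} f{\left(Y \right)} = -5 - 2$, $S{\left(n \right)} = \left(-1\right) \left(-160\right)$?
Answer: $\frac{80534}{3} \approx 26845.0$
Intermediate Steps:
$S{\left(n \right)} = 160$
$f{\left(Y \right)} = - \frac{14}{3}$ ($f{\left(Y \right)} = \frac{2 \left(-5 - 2\right)}{3} = \frac{2}{3} \left(-7\right) = - \frac{14}{3}$)
$\left(S{\left(79 \right)} + 25313\right) - \left(-1333 + 4 \left(-5 + f{\left(-4 \right)}\right)\right) = \left(160 + 25313\right) - \left(-1333 + 4 \left(-5 - \frac{14}{3}\right)\right) = 25473 + \left(1333 - - \frac{116}{3}\right) = 25473 + \left(1333 + \frac{116}{3}\right) = 25473 + \frac{4115}{3} = \frac{80534}{3}$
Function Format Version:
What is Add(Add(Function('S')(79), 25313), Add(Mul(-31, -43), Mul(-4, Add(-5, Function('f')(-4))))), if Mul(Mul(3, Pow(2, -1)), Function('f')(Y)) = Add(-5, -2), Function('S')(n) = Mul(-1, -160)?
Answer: Rational(80534, 3) ≈ 26845.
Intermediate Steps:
Function('S')(n) = 160
Function('f')(Y) = Rational(-14, 3) (Function('f')(Y) = Mul(Rational(2, 3), Add(-5, -2)) = Mul(Rational(2, 3), -7) = Rational(-14, 3))
Add(Add(Function('S')(79), 25313), Add(Mul(-31, -43), Mul(-4, Add(-5, Function('f')(-4))))) = Add(Add(160, 25313), Add(Mul(-31, -43), Mul(-4, Add(-5, Rational(-14, 3))))) = Add(25473, Add(1333, Mul(-4, Rational(-29, 3)))) = Add(25473, Add(1333, Rational(116, 3))) = Add(25473, Rational(4115, 3)) = Rational(80534, 3)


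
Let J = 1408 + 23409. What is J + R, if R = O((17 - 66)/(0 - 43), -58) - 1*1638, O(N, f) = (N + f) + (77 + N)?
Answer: 997612/43 ≈ 23200.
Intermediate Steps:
J = 24817
O(N, f) = 77 + f + 2*N
R = -69519/43 (R = (77 - 58 + 2*((17 - 66)/(0 - 43))) - 1*1638 = (77 - 58 + 2*(-49/(-43))) - 1638 = (77 - 58 + 2*(-49*(-1/43))) - 1638 = (77 - 58 + 2*(49/43)) - 1638 = (77 - 58 + 98/43) - 1638 = 915/43 - 1638 = -69519/43 ≈ -1616.7)
J + R = 24817 - 69519/43 = 997612/43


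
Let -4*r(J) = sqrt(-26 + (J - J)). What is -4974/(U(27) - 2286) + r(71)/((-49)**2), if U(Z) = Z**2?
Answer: 1658/519 - I*sqrt(26)/9604 ≈ 3.1946 - 0.00053093*I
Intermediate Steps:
r(J) = -I*sqrt(26)/4 (r(J) = -sqrt(-26 + (J - J))/4 = -sqrt(-26 + 0)/4 = -I*sqrt(26)/4)
-4974/(U(27) - 2286) + r(71)/((-49)**2) = -4974/(27**2 - 2286) + (-I*sqrt(26)/4)/((-49)**2) = -4974/(729 - 2286) - I*sqrt(26)/4/2401 = -4974/(-1557) - I*sqrt(26)/4*(1/2401) = -4974*(-1/1557) - I*sqrt(26)/9604 = 1658/519 - I*sqrt(26)/9604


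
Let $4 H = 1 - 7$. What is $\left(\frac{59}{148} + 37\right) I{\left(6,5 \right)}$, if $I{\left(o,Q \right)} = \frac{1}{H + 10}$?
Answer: $\frac{5535}{1258} \approx 4.3998$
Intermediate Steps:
$H = - \frac{3}{2}$ ($H = \frac{1 - 7}{4} = \frac{1}{4} \left(-6\right) = - \frac{3}{2} \approx -1.5$)
$I{\left(o,Q \right)} = \frac{2}{17}$ ($I{\left(o,Q \right)} = \frac{1}{- \frac{3}{2} + 10} = \frac{1}{\frac{17}{2}} = \frac{2}{17}$)
$\left(\frac{59}{148} + 37\right) I{\left(6,5 \right)} = \left(\frac{59}{148} + 37\right) \frac{2}{17} = \frac{5535}{148} \cdot \frac{2}{17} = \frac{5535}{1258}$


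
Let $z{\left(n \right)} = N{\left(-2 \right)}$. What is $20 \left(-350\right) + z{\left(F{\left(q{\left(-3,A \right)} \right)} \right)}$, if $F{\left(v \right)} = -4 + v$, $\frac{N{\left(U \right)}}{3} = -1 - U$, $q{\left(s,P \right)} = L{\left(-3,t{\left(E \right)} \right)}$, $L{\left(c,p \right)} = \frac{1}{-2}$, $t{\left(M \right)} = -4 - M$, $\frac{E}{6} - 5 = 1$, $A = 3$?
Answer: $-6997$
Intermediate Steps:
$E = 36$ ($E = 30 + 6 \cdot 1 = 30 + 6 = 36$)
$L{\left(c,p \right)} = - \frac{1}{2}$
$q{\left(s,P \right)} = - \frac{1}{2}$
$N{\left(U \right)} = -3 - 3 U$ ($N{\left(U \right)} = 3 \left(-1 - U\right) = -3 - 3 U$)
$z{\left(n \right)} = 3$ ($z{\left(n \right)} = -3 - -6 = -3 + 6 = 3$)
$20 \left(-350\right) + z{\left(F{\left(q{\left(-3,A \right)} \right)} \right)} = 20 \left(-350\right) + 3 = -7000 + 3 = -6997$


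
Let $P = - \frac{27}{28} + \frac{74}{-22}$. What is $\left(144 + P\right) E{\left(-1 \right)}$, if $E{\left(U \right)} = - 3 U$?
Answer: $\frac{129057}{308} \approx 419.02$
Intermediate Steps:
$P = - \frac{1333}{308}$ ($P = \left(-27\right) \frac{1}{28} + 74 \left(- \frac{1}{22}\right) = - \frac{27}{28} - \frac{37}{11} = - \frac{1333}{308} \approx -4.3279$)
$\left(144 + P\right) E{\left(-1 \right)} = \left(144 - \frac{1333}{308}\right) \left(\left(-3\right) \left(-1\right)\right) = \frac{43019}{308} \cdot 3 = \frac{129057}{308}$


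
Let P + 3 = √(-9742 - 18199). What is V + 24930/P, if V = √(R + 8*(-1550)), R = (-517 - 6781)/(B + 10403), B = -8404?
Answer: -7479/2795 - 2493*I*√27941/2795 + I*√49565001102/1999 ≈ -2.6758 - 37.723*I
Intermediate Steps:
R = -7298/1999 (R = (-517 - 6781)/(-8404 + 10403) = -7298/1999 ≈ -3.6508)
V = I*√49565001102/1999 (V = √(-7298/1999 + 8*(-1550)) = √(-7298/1999 - 12400) = √(-24794898/1999) = I*√49565001102/1999 ≈ 111.37*I)
P = -3 + I*√27941 (P = -3 + √(-9742 - 18199) = -3 + √(-27941) = -3 + I*√27941 ≈ -3.0 + 167.16*I)
V + 24930/P = I*√49565001102/1999 + 24930/(-3 + I*√27941) = 24930/(-3 + I*√27941) + I*√49565001102/1999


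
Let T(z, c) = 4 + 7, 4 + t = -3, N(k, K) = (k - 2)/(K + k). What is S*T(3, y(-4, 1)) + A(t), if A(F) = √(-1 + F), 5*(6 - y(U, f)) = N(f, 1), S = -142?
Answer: -1562 + 2*I*√2 ≈ -1562.0 + 2.8284*I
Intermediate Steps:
N(k, K) = (-2 + k)/(K + k)
y(U, f) = 6 - (-2 + f)/(5*(1 + f))
t = -7 (t = -4 - 3 = -7)
T(z, c) = 11
S*T(3, y(-4, 1)) + A(t) = -142*11 + √(-1 - 7) = -1562 + √(-8) = -1562 + 2*I*√2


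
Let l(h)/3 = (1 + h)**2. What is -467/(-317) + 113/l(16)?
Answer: 440710/274839 ≈ 1.6035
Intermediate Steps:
l(h) = 3*(1 + h)**2
-467/(-317) + 113/l(16) = -467/(-317) + 113/((3*(1 + 16)**2)) = -467*(-1/317) + 113/((3*17**2)) = 467/317 + 113/((3*289)) = 467/317 + 113/867 = 440710/274839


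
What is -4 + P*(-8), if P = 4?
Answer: -36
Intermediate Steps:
-4 + P*(-8) = -4 + 4*(-8) = -4 - 32 = -36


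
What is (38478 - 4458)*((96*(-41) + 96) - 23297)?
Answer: -923200740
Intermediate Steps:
(38478 - 4458)*((96*(-41) + 96) - 23297) = 34020*((-3936 + 96) - 23297) = 34020*(-3840 - 23297) = 34020*(-27137) = -923200740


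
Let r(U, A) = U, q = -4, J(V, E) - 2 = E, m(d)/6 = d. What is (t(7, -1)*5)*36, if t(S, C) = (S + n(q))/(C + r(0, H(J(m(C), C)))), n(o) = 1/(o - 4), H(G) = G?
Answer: -2475/2 ≈ -1237.5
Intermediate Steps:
m(d) = 6*d
J(V, E) = 2 + E
n(o) = 1/(-4 + o)
t(S, C) = (-⅛ + S)/C (t(S, C) = (S + 1/(-4 - 4))/(C + 0) = (S + 1/(-8))/C = (S - ⅛)/C = (-⅛ + S)/C)
(t(7, -1)*5)*36 = (((-⅛ + 7)/(-1))*5)*36 = (-1*55/8*5)*36 = -55/8*5*36 = -275/8*36 = -2475/2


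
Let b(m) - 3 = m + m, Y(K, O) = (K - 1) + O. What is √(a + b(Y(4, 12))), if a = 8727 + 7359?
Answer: 9*√199 ≈ 126.96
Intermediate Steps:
Y(K, O) = -1 + K + O (Y(K, O) = (-1 + K) + O = -1 + K + O)
b(m) = 3 + 2*m (b(m) = 3 + (m + m) = 3 + 2*m)
a = 16086
√(a + b(Y(4, 12))) = √(16086 + (3 + 2*(-1 + 4 + 12))) = √(16086 + (3 + 2*15)) = √(16086 + (3 + 30)) = √(16086 + 33) = √16119 = 9*√199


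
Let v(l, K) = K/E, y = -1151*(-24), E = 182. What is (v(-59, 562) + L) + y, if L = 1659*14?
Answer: 4627631/91 ≈ 50853.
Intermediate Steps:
y = 27624
v(l, K) = K/182
L = 23226
(v(-59, 562) + L) + y = ((1/182)*562 + 23226) + 27624 = (281/91 + 23226) + 27624 = 2113847/91 + 27624 = 4627631/91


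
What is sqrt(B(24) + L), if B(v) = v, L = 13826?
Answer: 5*sqrt(554) ≈ 117.69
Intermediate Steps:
sqrt(B(24) + L) = sqrt(24 + 13826) = sqrt(13850) = 5*sqrt(554)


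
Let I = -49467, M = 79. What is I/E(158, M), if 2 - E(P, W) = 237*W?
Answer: 49467/18721 ≈ 2.6423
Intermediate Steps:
E(P, W) = 2 - 237*W
I/E(158, M) = -49467/(2 - 237*79) = -49467/(2 - 18723) = -49467/(-18721) = -49467*(-1/18721) = 49467/18721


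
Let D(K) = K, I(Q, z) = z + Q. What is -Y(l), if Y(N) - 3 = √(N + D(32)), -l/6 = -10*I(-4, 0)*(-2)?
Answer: -3 - 16*√2 ≈ -25.627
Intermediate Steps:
I(Q, z) = Q + z
l = 480 (l = -6*(-10*(-4 + 0))*(-2) = -6*(-10*(-4))*(-2) = -240*(-2) = -6*(-80) = 480)
Y(N) = 3 + √(32 + N) (Y(N) = 3 + √(N + 32) = 3 + √(32 + N))
-Y(l) = -(3 + √(32 + 480)) = -(3 + √512) = -(3 + 16*√2) = -3 - 16*√2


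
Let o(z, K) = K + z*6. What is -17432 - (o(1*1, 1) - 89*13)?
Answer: -16282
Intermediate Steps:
o(z, K) = K + 6*z
-17432 - (o(1*1, 1) - 89*13) = -17432 - ((1 + 6*(1*1)) - 89*13) = -17432 - ((1 + 6*1) - 1157) = -17432 - ((1 + 6) - 1157) = -17432 - (7 - 1157) = -17432 - 1*(-1150) = -17432 + 1150 = -16282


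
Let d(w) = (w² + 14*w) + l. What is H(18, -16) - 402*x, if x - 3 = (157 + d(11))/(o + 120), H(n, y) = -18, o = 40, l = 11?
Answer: -186963/80 ≈ -2337.0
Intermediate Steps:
d(w) = 11 + w² + 14*w (d(w) = (w² + 14*w) + 11 = 11 + w² + 14*w)
x = 923/160 (x = 3 + (157 + (11 + 11² + 14*11))/(40 + 120) = 3 + (157 + (11 + 121 + 154))/160 = 3 + (157 + 286)*(1/160) = 3 + 443*(1/160) = 3 + 443/160 = 923/160 ≈ 5.7688)
H(18, -16) - 402*x = -18 - 402*923/160 = -18 - 185523/80 = -186963/80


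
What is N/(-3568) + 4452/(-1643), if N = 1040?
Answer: -20747/6913 ≈ -3.0012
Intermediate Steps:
N/(-3568) + 4452/(-1643) = 1040/(-3568) + 4452/(-1643) = 1040*(-1/3568) + 4452*(-1/1643) = -65/223 - 84/31 = -20747/6913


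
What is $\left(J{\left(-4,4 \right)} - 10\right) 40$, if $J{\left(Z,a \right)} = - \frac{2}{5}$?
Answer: $-416$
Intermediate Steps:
$J{\left(Z,a \right)} = - \frac{2}{5}$ ($J{\left(Z,a \right)} = \left(-2\right) \frac{1}{5} = - \frac{2}{5}$)
$\left(J{\left(-4,4 \right)} - 10\right) 40 = \left(- \frac{2}{5} - 10\right) 40 = \left(- \frac{52}{5}\right) 40 = -416$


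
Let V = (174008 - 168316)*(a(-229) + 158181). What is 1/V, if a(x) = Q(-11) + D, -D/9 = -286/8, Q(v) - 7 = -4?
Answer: 1/902214729 ≈ 1.1084e-9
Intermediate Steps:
Q(v) = 3 (Q(v) = 7 - 4 = 3)
D = 1287/4 (D = -(-2574)/8 = -9*(-143/4) = 1287/4 ≈ 321.75)
a(x) = 1299/4 (a(x) = 3 + 1287/4 = 1299/4)
V = 902214729 (V = (174008 - 168316)*(1299/4 + 158181) = 5692*(634023/4) = 902214729)
1/V = 1/902214729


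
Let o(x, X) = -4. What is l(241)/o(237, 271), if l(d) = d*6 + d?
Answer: -1687/4 ≈ -421.75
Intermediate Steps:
l(d) = 7*d (l(d) = 6*d + d = 7*d)
l(241)/o(237, 271) = (7*241)/(-4) = 1687*(-1/4) = -1687/4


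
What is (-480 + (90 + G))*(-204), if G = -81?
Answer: 96084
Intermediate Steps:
(-480 + (90 + G))*(-204) = (-480 + (90 - 81))*(-204) = (-480 + 9)*(-204) = -471*(-204) = 96084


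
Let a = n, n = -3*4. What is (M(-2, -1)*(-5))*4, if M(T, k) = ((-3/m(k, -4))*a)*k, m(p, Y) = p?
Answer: -720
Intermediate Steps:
n = -12
a = -12
M(T, k) = 36 (M(T, k) = (-3/k*(-12))*k = (36/k)*k = 36)
(M(-2, -1)*(-5))*4 = (36*(-5))*4 = -180*4 = -720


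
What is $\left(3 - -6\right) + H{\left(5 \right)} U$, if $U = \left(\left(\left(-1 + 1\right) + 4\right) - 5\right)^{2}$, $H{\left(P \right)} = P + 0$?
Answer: $14$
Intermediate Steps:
$H{\left(P \right)} = P$
$U = 1$ ($U = \left(\left(0 + 4\right) - 5\right)^{2} = \left(4 - 5\right)^{2} = \left(-1\right)^{2} = 1$)
$\left(3 - -6\right) + H{\left(5 \right)} U = \left(3 - -6\right) + 5 \cdot 1 = \left(3 + 6\right) + 5 = 9 + 5 = 14$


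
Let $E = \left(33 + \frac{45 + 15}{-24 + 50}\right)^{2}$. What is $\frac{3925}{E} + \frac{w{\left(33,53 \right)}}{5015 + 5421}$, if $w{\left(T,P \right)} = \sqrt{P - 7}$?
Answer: $\frac{663325}{210681} + \frac{\sqrt{46}}{10436} \approx 3.1491$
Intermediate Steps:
$w{\left(T,P \right)} = \sqrt{-7 + P}$
$E = \frac{210681}{169}$ ($E = \left(33 + \frac{60}{26}\right)^{2} = \left(33 + 60 \cdot \frac{1}{26}\right)^{2} = \left(33 + \frac{30}{13}\right)^{2} = \left(\frac{459}{13}\right)^{2} = \frac{210681}{169} \approx 1246.6$)
$\frac{3925}{E} + \frac{w{\left(33,53 \right)}}{5015 + 5421} = \frac{3925}{\frac{210681}{169}} + \frac{\sqrt{-7 + 53}}{5015 + 5421} = 3925 \cdot \frac{169}{210681} + \frac{\sqrt{46}}{10436} = \frac{663325}{210681} + \sqrt{46} \cdot \frac{1}{10436} = \frac{663325}{210681} + \frac{\sqrt{46}}{10436}$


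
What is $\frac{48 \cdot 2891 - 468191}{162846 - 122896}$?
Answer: $- \frac{7009}{850} \approx -8.2459$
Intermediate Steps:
$\frac{48 \cdot 2891 - 468191}{162846 - 122896} = \frac{138768 - 468191}{39950} = \left(-329423\right) \frac{1}{39950} = - \frac{7009}{850}$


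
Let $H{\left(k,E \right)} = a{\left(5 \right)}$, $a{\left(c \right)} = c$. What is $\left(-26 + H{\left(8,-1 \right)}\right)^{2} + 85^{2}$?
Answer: $7666$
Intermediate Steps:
$H{\left(k,E \right)} = 5$
$\left(-26 + H{\left(8,-1 \right)}\right)^{2} + 85^{2} = \left(-26 + 5\right)^{2} + 85^{2} = \left(-21\right)^{2} + 7225 = 441 + 7225 = 7666$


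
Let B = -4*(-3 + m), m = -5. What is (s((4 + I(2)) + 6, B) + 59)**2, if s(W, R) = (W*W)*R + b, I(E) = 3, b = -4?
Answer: 29844369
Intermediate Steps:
B = 32 (B = -4*(-3 - 5) = -4*(-8) = 32)
s(W, R) = -4 + R*W**2 (s(W, R) = (W*W)*R - 4 = W**2*R - 4 = R*W**2 - 4 = -4 + R*W**2)
(s((4 + I(2)) + 6, B) + 59)**2 = ((-4 + 32*((4 + 3) + 6)**2) + 59)**2 = ((-4 + 32*(7 + 6)**2) + 59)**2 = ((-4 + 32*13**2) + 59)**2 = ((-4 + 32*169) + 59)**2 = ((-4 + 5408) + 59)**2 = (5404 + 59)**2 = 5463**2 = 29844369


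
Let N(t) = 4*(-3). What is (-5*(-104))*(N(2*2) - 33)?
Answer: -23400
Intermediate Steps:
N(t) = -12
(-5*(-104))*(N(2*2) - 33) = (-5*(-104))*(-12 - 33) = 520*(-45) = -23400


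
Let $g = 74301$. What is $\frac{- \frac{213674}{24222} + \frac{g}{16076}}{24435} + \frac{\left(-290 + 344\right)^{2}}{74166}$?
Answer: $\frac{2301993004182199}{58806313040251260} \approx 0.039145$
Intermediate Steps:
$\frac{- \frac{213674}{24222} + \frac{g}{16076}}{24435} + \frac{\left(-290 + 344\right)^{2}}{74166} = \frac{- \frac{213674}{24222} + \frac{74301}{16076}}{24435} + \frac{\left(-290 + 344\right)^{2}}{74166} = \left(\left(-213674\right) \frac{1}{24222} + 74301 \cdot \frac{1}{16076}\right) \frac{1}{24435} + 54^{2} \cdot \frac{1}{74166} = \left(- \frac{106837}{12111} + \frac{74301}{16076}\right) \frac{1}{24435} + 2916 \cdot \frac{1}{74166} = \left(- \frac{817652201}{194696436}\right) \frac{1}{24435} + \frac{486}{12361} = - \frac{817652201}{4757407413660} + \frac{486}{12361} = \frac{2301993004182199}{58806313040251260}$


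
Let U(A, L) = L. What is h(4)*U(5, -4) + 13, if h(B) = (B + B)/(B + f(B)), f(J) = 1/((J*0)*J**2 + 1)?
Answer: 33/5 ≈ 6.6000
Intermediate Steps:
f(J) = 1 (f(J) = 1/(0*J**2 + 1) = 1/(0 + 1) = 1/1 = 1)
h(B) = 2*B/(1 + B) (h(B) = (B + B)/(B + 1) = (2*B)/(1 + B) = 2*B/(1 + B))
h(4)*U(5, -4) + 13 = (2*4/(1 + 4))*(-4) + 13 = (2*4/5)*(-4) + 13 = (2*4*(1/5))*(-4) + 13 = (8/5)*(-4) + 13 = -32/5 + 13 = 33/5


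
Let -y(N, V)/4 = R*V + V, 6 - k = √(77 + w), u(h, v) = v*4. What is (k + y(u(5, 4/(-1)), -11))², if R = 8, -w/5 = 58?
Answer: (402 - I*√213)² ≈ 1.6139e+5 - 11734.0*I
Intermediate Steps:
w = -290 (w = -5*58 = -290)
u(h, v) = 4*v
k = 6 - I*√213 (k = 6 - √(77 - 290) = 6 - √(-213) = 6 - I*√213 ≈ 6.0 - 14.595*I)
y(N, V) = -36*V (y(N, V) = -4*(8*V + V) = -36*V)
(k + y(u(5, 4/(-1)), -11))² = ((6 - I*√213) - 36*(-11))² = ((6 - I*√213) + 396)² = (402 - I*√213)²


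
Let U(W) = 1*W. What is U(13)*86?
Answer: 1118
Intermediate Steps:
U(W) = W
U(13)*86 = 13*86 = 1118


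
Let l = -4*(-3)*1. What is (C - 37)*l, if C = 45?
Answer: 96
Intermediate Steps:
l = 12 (l = 12*1 = 12)
(C - 37)*l = (45 - 37)*12 = 8*12 = 96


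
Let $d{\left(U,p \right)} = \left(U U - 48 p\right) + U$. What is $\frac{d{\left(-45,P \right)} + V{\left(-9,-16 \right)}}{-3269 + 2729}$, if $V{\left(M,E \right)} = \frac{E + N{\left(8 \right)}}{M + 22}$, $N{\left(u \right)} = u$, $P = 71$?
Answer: $\frac{4643}{1755} \approx 2.6456$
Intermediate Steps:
$d{\left(U,p \right)} = U + U^{2} - 48 p$ ($d{\left(U,p \right)} = \left(U^{2} - 48 p\right) + U = U + U^{2} - 48 p$)
$V{\left(M,E \right)} = \frac{8 + E}{22 + M}$ ($V{\left(M,E \right)} = \frac{E + 8}{M + 22} = \frac{8 + E}{22 + M}$)
$\frac{d{\left(-45,P \right)} + V{\left(-9,-16 \right)}}{-3269 + 2729} = \frac{\left(-45 + \left(-45\right)^{2} - 3408\right) + \frac{8 - 16}{22 - 9}}{-3269 + 2729} = \frac{\left(-45 + 2025 - 3408\right) + \frac{1}{13} \left(-8\right)}{-540} = \left(-1428 + \frac{1}{13} \left(-8\right)\right) \left(- \frac{1}{540}\right) = \left(-1428 - \frac{8}{13}\right) \left(- \frac{1}{540}\right) = \left(- \frac{18572}{13}\right) \left(- \frac{1}{540}\right) = \frac{4643}{1755}$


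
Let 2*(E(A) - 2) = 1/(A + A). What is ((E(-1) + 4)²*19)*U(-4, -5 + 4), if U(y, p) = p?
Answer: -10051/16 ≈ -628.19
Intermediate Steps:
E(A) = 2 + 1/(4*A) (E(A) = 2 + 1/(2*(A + A)) = 2 + 1/(2*((2*A))) = 2 + (1/(2*A))/2 = 2 + 1/(4*A))
((E(-1) + 4)²*19)*U(-4, -5 + 4) = (((2 + (¼)/(-1)) + 4)²*19)*(-5 + 4) = (((2 + (¼)*(-1)) + 4)²*19)*(-1) = (((2 - ¼) + 4)²*19)*(-1) = ((7/4 + 4)²*19)*(-1) = ((23/4)²*19)*(-1) = ((529/16)*19)*(-1) = (10051/16)*(-1) = -10051/16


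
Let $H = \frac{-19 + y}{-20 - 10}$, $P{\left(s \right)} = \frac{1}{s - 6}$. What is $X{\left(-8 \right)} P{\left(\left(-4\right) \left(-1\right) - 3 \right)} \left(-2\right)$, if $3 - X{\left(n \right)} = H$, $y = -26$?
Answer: $\frac{3}{5} \approx 0.6$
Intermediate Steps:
$P{\left(s \right)} = \frac{1}{-6 + s}$ ($P{\left(s \right)} = \frac{1}{s - 6} = \frac{1}{-6 + s}$)
$H = \frac{3}{2}$ ($H = \frac{-19 - 26}{-20 - 10} = - \frac{45}{-30} = \left(-45\right) \left(- \frac{1}{30}\right) = \frac{3}{2} \approx 1.5$)
$X{\left(n \right)} = \frac{3}{2}$ ($X{\left(n \right)} = 3 - \frac{3}{2} = \frac{3}{2}$)
$X{\left(-8 \right)} P{\left(\left(-4\right) \left(-1\right) - 3 \right)} \left(-2\right) = \frac{3 \frac{1}{-6 - -1} \left(-2\right)}{2} = \frac{3 \frac{1}{-6 + \left(4 - 3\right)} \left(-2\right)}{2} = \frac{3 \frac{1}{-6 + 1} \left(-2\right)}{2} = \frac{3 \frac{1}{-5} \left(-2\right)}{2} = \frac{3 \left(\left(- \frac{1}{5}\right) \left(-2\right)\right)}{2} = \frac{3}{2} \cdot \frac{2}{5} = \frac{3}{5}$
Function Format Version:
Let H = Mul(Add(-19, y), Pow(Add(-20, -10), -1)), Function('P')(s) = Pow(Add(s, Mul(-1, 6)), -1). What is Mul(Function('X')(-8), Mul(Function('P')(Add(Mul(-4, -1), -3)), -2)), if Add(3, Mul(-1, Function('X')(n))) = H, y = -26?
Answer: Rational(3, 5) ≈ 0.60000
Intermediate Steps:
Function('P')(s) = Pow(Add(-6, s), -1) (Function('P')(s) = Pow(Add(s, -6), -1) = Pow(Add(-6, s), -1))
H = Rational(3, 2) (H = Mul(Add(-19, -26), Pow(Add(-20, -10), -1)) = Mul(-45, Pow(-30, -1)) = Mul(-45, Rational(-1, 30)) = Rational(3, 2) ≈ 1.5000)
Function('X')(n) = Rational(3, 2) (Function('X')(n) = Add(3, Mul(-1, Rational(3, 2))) = Add(3, Rational(-3, 2)) = Rational(3, 2))
Mul(Function('X')(-8), Mul(Function('P')(Add(Mul(-4, -1), -3)), -2)) = Mul(Rational(3, 2), Mul(Pow(Add(-6, Add(Mul(-4, -1), -3)), -1), -2)) = Mul(Rational(3, 2), Mul(Pow(Add(-6, Add(4, -3)), -1), -2)) = Mul(Rational(3, 2), Mul(Pow(Add(-6, 1), -1), -2)) = Mul(Rational(3, 2), Mul(Pow(-5, -1), -2)) = Mul(Rational(3, 2), Mul(Rational(-1, 5), -2)) = Mul(Rational(3, 2), Rational(2, 5)) = Rational(3, 5)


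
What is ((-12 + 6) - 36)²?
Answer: 1764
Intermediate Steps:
((-12 + 6) - 36)² = (-6 - 36)² = (-42)² = 1764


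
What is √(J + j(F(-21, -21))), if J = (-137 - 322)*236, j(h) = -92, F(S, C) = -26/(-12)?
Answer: 88*I*√14 ≈ 329.27*I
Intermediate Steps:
F(S, C) = 13/6 (F(S, C) = -26*(-1/12) = 13/6)
J = -108324 (J = -459*236 = -108324)
√(J + j(F(-21, -21))) = √(-108324 - 92) = √(-108416) = 88*I*√14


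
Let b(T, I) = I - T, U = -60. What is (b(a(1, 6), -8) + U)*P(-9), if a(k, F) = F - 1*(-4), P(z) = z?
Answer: 702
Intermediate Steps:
a(k, F) = 4 + F (a(k, F) = F + 4 = 4 + F)
(b(a(1, 6), -8) + U)*P(-9) = ((-8 - (4 + 6)) - 60)*(-9) = ((-8 - 1*10) - 60)*(-9) = ((-8 - 10) - 60)*(-9) = (-18 - 60)*(-9) = -78*(-9) = 702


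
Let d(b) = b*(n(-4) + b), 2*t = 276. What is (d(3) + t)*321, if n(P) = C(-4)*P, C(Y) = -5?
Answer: 66447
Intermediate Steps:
t = 138 (t = (½)*276 = 138)
n(P) = -5*P
d(b) = b*(20 + b) (d(b) = b*(-5*(-4) + b) = b*(20 + b))
(d(3) + t)*321 = (3*(20 + 3) + 138)*321 = (3*23 + 138)*321 = (69 + 138)*321 = 207*321 = 66447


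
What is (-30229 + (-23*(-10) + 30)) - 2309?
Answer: -32278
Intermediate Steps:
(-30229 + (-23*(-10) + 30)) - 2309 = (-30229 + (230 + 30)) - 2309 = (-30229 + 260) - 2309 = -29969 - 2309 = -32278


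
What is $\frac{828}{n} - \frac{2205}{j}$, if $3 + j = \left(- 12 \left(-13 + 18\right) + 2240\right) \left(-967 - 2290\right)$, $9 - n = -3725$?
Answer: $\frac{2943625617}{13256191021} \approx 0.22206$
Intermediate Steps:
$n = 3734$ ($n = 9 - -3725 = 9 + 3725 = 3734$)
$j = -7100263$ ($j = -3 + \left(- 12 \left(-13 + 18\right) + 2240\right) \left(-967 - 2290\right) = -3 + \left(\left(-12\right) 5 + 2240\right) \left(-3257\right) = -3 + \left(-60 + 2240\right) \left(-3257\right) = -3 + 2180 \left(-3257\right) = -3 - 7100260 = -7100263$)
$\frac{828}{n} - \frac{2205}{j} = \frac{828}{3734} - \frac{2205}{-7100263} = 828 \cdot \frac{1}{3734} - - \frac{2205}{7100263} = \frac{414}{1867} + \frac{2205}{7100263} = \frac{2943625617}{13256191021}$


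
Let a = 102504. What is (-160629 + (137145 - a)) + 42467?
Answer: -83521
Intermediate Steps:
(-160629 + (137145 - a)) + 42467 = (-160629 + (137145 - 1*102504)) + 42467 = (-160629 + (137145 - 102504)) + 42467 = (-160629 + 34641) + 42467 = -125988 + 42467 = -83521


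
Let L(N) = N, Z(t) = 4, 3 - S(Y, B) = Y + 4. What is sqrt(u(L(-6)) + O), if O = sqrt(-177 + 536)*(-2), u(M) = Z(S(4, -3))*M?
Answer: sqrt(-24 - 2*sqrt(359)) ≈ 7.8673*I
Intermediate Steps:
S(Y, B) = -1 - Y (S(Y, B) = 3 - (Y + 4) = 3 - (4 + Y) = 3 + (-4 - Y) = -1 - Y)
u(M) = 4*M
O = -2*sqrt(359) (O = sqrt(359)*(-2) = -2*sqrt(359) ≈ -37.895)
sqrt(u(L(-6)) + O) = sqrt(4*(-6) - 2*sqrt(359)) = sqrt(-24 - 2*sqrt(359))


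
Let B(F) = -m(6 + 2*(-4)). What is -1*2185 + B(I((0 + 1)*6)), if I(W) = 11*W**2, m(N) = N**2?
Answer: -2189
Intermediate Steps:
B(F) = -4 (B(F) = -(6 + 2*(-4))**2 = -(6 - 8)**2 = -1*(-2)**2 = -1*4 = -4)
-1*2185 + B(I((0 + 1)*6)) = -1*2185 - 4 = -2185 - 4 = -2189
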